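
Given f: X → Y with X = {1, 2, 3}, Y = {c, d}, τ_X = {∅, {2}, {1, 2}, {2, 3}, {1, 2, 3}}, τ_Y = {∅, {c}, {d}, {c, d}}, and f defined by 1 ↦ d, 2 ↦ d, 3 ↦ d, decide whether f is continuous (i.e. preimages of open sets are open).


f IS continuous.

Compute f^{-1}(U) for each U ∈ τ_Y:
  U = ∅: f^{-1}(U) = ∅ ∈ τ_X ✓.
  U = {c}: f^{-1}(U) = ∅ ∈ τ_X ✓.
  U = {d}: f^{-1}(U) = {1, 2, 3} ∈ τ_X ✓.
  U = {c, d}: f^{-1}(U) = {1, 2, 3} ∈ τ_X ✓.
Every preimage lies in τ_X, so f IS continuous.


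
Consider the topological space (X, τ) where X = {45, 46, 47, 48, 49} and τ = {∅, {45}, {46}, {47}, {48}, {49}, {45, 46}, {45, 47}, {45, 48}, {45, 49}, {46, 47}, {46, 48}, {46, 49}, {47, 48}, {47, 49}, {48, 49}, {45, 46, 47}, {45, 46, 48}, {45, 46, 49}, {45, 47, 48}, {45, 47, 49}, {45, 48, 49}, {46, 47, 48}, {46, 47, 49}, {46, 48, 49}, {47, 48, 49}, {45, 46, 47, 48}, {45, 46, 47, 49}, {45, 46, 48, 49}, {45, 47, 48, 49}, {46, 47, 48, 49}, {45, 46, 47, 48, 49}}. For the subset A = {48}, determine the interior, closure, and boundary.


int(A) = {48}, cl(A) = {48}, ∂A = ∅.

Closed sets in (X, τ) are complements of opens:
  closed(X, τ) = {∅, {45}, {46}, {47}, {48}, {49}, {45, 46}, {45, 47}, {45, 48}, {45, 49}, {46, 47}, {46, 48}, {46, 49}, {47, 48}, {47, 49}, {48, 49}, {45, 46, 47}, {45, 46, 48}, {45, 46, 49}, {45, 47, 48}, {45, 47, 49}, {45, 48, 49}, {46, 47, 48}, {46, 47, 49}, {46, 48, 49}, {47, 48, 49}, {45, 46, 47, 48}, {45, 46, 47, 49}, {45, 46, 48, 49}, {45, 47, 48, 49}, {46, 47, 48, 49}, {45, 46, 47, 48, 49}}.
int(A) = ⋃ {U ∈ τ : U ⊆ A}. Opens contained in A: ∅, {48}.
Taking the union of these: int(A) = {48}.
cl(A) = ⋂ {C closed : A ⊆ C}. Closed sets containing A: {48}, {45, 48}, {46, 48}, {47, 48}, {48, 49}, {45, 46, 48}, {45, 47, 48}, {45, 48, 49}, {46, 47, 48}, {46, 48, 49}, {47, 48, 49}, {45, 46, 47, 48}, {45, 46, 48, 49}, {45, 47, 48, 49}, {46, 47, 48, 49}, {45, 46, 47, 48, 49}.
Intersecting these: cl(A) = {48}.
∂A = cl(A) ∖ int(A) = {48} ∖ {48} = ∅.


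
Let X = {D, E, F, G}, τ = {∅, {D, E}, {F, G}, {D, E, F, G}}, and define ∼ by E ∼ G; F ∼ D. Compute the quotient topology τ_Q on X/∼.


X/∼ = {[D=F], [E=G]}; |τ_Q| = 2.

Equivalence classes: [D=F], [E=G].
Quotient map π: X → X/∼ sends D ↦ [D=F], E ↦ [E=G], F ↦ [D=F], G ↦ [E=G].
For each subset V ⊆ X/∼, compute π^{-1}(V) ⊆ X and check whether π^{-1}(V) ∈ τ. V is open in τ_Q iff π^{-1}(V) ∈ τ.
  V = {}: π^{-1}(V) = ∅ ∈ τ ✓.
  V = {[D=F]}: π^{-1}(V) = {D, F} ∉ τ ✗.
  V = {[E=G]}: π^{-1}(V) = {E, G} ∉ τ ✗.
  V = {[D=F], [E=G]}: π^{-1}(V) = {D, E, F, G} ∈ τ ✓.
Open sets in the quotient: τ_Q = {{}, {[D=F], [E=G]}} (2 elements).


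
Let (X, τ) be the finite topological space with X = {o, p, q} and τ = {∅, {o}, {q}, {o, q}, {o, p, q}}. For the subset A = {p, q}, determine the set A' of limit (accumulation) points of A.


A' = {p}

For each x ∈ X, list the open sets U ∈ τ with x ∈ U, then check whether U ∩ (A ∖ {x}) ≠ ∅ for every such U.
  x = o: open {o} ∋ x has {o} ∩ (A ∖ {o}) = ∅, so x is NOT a limit point.
  x = p: opens ∋ x are {o, p, q}; each meets A ∖ {p}, so x IS a limit point.
  x = q: open {q} ∋ x has {q} ∩ (A ∖ {q}) = ∅, so x is NOT a limit point.
Collecting: A' = {p}.


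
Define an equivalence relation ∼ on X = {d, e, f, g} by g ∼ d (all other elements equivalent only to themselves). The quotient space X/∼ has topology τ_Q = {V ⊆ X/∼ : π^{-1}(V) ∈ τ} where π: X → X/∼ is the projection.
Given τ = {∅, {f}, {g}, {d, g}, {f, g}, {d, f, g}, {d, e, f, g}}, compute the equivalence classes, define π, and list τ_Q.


X/∼ = {[d=g], [e], [f]}; |τ_Q| = 5.

Equivalence classes: [d=g], [e], [f].
Quotient map π: X → X/∼ sends d ↦ [d=g], e ↦ [e], f ↦ [f], g ↦ [d=g].
For each subset V ⊆ X/∼, compute π^{-1}(V) ⊆ X and check whether π^{-1}(V) ∈ τ. V is open in τ_Q iff π^{-1}(V) ∈ τ.
  V = {}: π^{-1}(V) = ∅ ∈ τ ✓.
  V = {[d=g]}: π^{-1}(V) = {d, g} ∈ τ ✓.
  V = {[e]}: π^{-1}(V) = {e} ∉ τ ✗.
  V = {[d=g], [e]}: π^{-1}(V) = {d, e, g} ∉ τ ✗.
  V = {[f]}: π^{-1}(V) = {f} ∈ τ ✓.
  V = {[d=g], [f]}: π^{-1}(V) = {d, f, g} ∈ τ ✓.
  V = {[e], [f]}: π^{-1}(V) = {e, f} ∉ τ ✗.
  V = {[d=g], [e], [f]}: π^{-1}(V) = {d, e, f, g} ∈ τ ✓.
Open sets in the quotient: τ_Q = {{}, {[d=g]}, {[f]}, {[d=g], [f]}, {[d=g], [e], [f]}} (5 elements).


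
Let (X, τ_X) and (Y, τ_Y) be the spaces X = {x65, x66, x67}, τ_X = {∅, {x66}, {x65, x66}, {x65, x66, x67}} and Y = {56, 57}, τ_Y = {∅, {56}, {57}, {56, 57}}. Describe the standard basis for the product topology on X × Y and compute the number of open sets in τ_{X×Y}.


Basis B = {∅ × ∅, {x66} × {56}, {x66} × {57}, {x65, x66} × {56}, {x65, x66} × {57}, {x66} × {56, 57}, {x65, x66, x67} × {56}, {x65, x66, x67} × {57}, {x65, x66} × {56, 57}, {x65, x66, x67} × {56, 57}}; |τ_{X×Y}| = 16.

Enumerate products U × V with U ∈ τ_X, V ∈ τ_Y (deduplicated):
  ∅ × ∅ = {} (∅)
  {x66} × {56} = {(x66,56)}
  {x66} × {57} = {(x66,57)}
  {x65, x66} × {56} = {(x65,56), (x66,56)}
  {x65, x66} × {57} = {(x65,57), (x66,57)}
  {x66} × {56, 57} = {(x66,56), (x66,57)}
  {x65, x66, x67} × {56} = {(x65,56), (x66,56), (x67,56)}
  {x65, x66, x67} × {57} = {(x65,57), (x66,57), (x67,57)}
  {x65, x66} × {56, 57} = {(x65,56), (x65,57), (x66,56), (x66,57)}
  {x65, x66, x67} × {56, 57} = {(x65,56), (x65,57), (x66,56), (x66,57), (x67,56), (x67,57)}
These 10 distinct sets form the basis B.
Close under arbitrary unions to get τ_{X×Y}; counting gives |τ_{X×Y}| = 16.


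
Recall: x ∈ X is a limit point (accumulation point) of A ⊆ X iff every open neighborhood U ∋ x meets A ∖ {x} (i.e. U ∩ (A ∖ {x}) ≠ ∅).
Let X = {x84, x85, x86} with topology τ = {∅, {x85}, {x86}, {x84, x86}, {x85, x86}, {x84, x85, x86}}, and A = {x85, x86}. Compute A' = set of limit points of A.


A' = {x84}

For each x ∈ X, list the open sets U ∈ τ with x ∈ U, then check whether U ∩ (A ∖ {x}) ≠ ∅ for every such U.
  x = x84: opens ∋ x are {x84, x86}, {x84, x85, x86}; each meets A ∖ {x84}, so x IS a limit point.
  x = x85: open {x85} ∋ x has {x85} ∩ (A ∖ {x85}) = ∅, so x is NOT a limit point.
  x = x86: open {x86} ∋ x has {x86} ∩ (A ∖ {x86}) = ∅, so x is NOT a limit point.
Collecting: A' = {x84}.


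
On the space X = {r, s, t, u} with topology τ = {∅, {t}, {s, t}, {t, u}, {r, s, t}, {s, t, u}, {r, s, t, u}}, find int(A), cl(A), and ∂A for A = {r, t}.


int(A) = {t}, cl(A) = {r, s, t, u}, ∂A = {r, s, u}.

Closed sets in (X, τ) are complements of opens:
  closed(X, τ) = {∅, {r}, {u}, {r, s}, {r, u}, {r, s, u}, {r, s, t, u}}.
int(A) = ⋃ {U ∈ τ : U ⊆ A}. Opens contained in A: ∅, {t}.
Taking the union of these: int(A) = {t}.
cl(A) = ⋂ {C closed : A ⊆ C}. Closed sets containing A: {r, s, t, u}.
Intersecting these: cl(A) = {r, s, t, u}.
∂A = cl(A) ∖ int(A) = {r, s, t, u} ∖ {t} = {r, s, u}.


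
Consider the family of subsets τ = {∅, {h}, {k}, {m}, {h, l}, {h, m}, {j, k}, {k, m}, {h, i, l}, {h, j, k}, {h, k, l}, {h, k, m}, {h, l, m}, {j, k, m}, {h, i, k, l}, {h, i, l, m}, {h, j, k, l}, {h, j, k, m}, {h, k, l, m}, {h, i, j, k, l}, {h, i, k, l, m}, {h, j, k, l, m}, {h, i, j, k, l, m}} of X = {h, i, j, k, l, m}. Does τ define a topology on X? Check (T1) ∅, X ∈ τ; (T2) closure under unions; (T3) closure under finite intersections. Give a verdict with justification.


τ is NOT a topology on X.

Axiom (T1): ∅ ∈ τ? Yes; X ∈ τ? Yes.
Axiom (T2/T3): check pairwise unions and intersections of members of τ.
Counterexample for (T2): {h} ∪ {k} = {h, k} ∉ τ. Therefore τ is NOT a topology.


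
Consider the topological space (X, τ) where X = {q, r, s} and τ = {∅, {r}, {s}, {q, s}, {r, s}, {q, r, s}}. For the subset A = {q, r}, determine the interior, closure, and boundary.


int(A) = {r}, cl(A) = {q, r}, ∂A = {q}.

Closed sets in (X, τ) are complements of opens:
  closed(X, τ) = {∅, {q}, {r}, {q, r}, {q, s}, {q, r, s}}.
int(A) = ⋃ {U ∈ τ : U ⊆ A}. Opens contained in A: ∅, {r}.
Taking the union of these: int(A) = {r}.
cl(A) = ⋂ {C closed : A ⊆ C}. Closed sets containing A: {q, r}, {q, r, s}.
Intersecting these: cl(A) = {q, r}.
∂A = cl(A) ∖ int(A) = {q, r} ∖ {r} = {q}.


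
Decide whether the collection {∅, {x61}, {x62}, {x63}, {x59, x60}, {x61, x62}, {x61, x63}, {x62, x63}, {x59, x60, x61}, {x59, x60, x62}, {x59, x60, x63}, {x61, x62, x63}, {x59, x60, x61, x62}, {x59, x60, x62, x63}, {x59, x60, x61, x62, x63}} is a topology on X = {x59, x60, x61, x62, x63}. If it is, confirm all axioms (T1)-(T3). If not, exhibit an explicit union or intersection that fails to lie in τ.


τ is NOT a topology on X.

Axiom (T1): ∅ ∈ τ? Yes; X ∈ τ? Yes.
Axiom (T2/T3): check pairwise unions and intersections of members of τ.
Counterexample for (T2): {x61} ∪ {x59, x60, x63} = {x59, x60, x61, x63} ∉ τ. Therefore τ is NOT a topology.


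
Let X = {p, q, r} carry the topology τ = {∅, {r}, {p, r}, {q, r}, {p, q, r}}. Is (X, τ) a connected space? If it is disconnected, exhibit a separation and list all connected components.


(X, τ) is connected.

Find clopen sets (U ∈ τ with X ∖ U ∈ τ):
  U = ∅, X ∖ U = {p, q, r} — both open, so U is clopen.
  U = {p, q, r}, X ∖ U = ∅ — both open, so U is clopen.
Only trivial clopens (∅ and X) exist, so (X, τ) is connected.
Compute connected components by grouping points that agree on all clopens:
  component: {p, q, r}


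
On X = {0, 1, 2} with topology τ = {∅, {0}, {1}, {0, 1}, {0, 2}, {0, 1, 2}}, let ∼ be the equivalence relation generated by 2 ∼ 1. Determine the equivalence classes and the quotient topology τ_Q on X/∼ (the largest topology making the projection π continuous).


X/∼ = {[0], [1=2]}; |τ_Q| = 3.

Equivalence classes: [0], [1=2].
Quotient map π: X → X/∼ sends 0 ↦ [0], 1 ↦ [1=2], 2 ↦ [1=2].
For each subset V ⊆ X/∼, compute π^{-1}(V) ⊆ X and check whether π^{-1}(V) ∈ τ. V is open in τ_Q iff π^{-1}(V) ∈ τ.
  V = {}: π^{-1}(V) = ∅ ∈ τ ✓.
  V = {[0]}: π^{-1}(V) = {0} ∈ τ ✓.
  V = {[1=2]}: π^{-1}(V) = {1, 2} ∉ τ ✗.
  V = {[0], [1=2]}: π^{-1}(V) = {0, 1, 2} ∈ τ ✓.
Open sets in the quotient: τ_Q = {{}, {[0]}, {[0], [1=2]}} (3 elements).


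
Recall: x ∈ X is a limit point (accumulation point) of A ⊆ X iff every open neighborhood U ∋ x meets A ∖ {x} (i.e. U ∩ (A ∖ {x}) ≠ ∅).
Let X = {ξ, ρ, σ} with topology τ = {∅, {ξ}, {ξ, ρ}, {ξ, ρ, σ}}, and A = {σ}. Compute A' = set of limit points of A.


A' = ∅

For each x ∈ X, list the open sets U ∈ τ with x ∈ U, then check whether U ∩ (A ∖ {x}) ≠ ∅ for every such U.
  x = ξ: open {ξ} ∋ x has {ξ} ∩ (A ∖ {ξ}) = ∅, so x is NOT a limit point.
  x = ρ: open {ξ, ρ} ∋ x has {ξ, ρ} ∩ (A ∖ {ρ}) = ∅, so x is NOT a limit point.
  x = σ: open {ξ, ρ, σ} ∋ x has {ξ, ρ, σ} ∩ (A ∖ {σ}) = ∅, so x is NOT a limit point.
Collecting: A' = ∅.


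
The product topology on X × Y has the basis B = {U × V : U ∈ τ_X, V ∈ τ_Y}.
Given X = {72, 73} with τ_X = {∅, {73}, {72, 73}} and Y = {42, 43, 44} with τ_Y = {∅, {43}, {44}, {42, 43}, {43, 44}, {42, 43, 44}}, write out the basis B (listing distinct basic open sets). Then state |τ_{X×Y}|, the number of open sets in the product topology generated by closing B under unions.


Basis B = {∅ × ∅, {73} × {43}, {73} × {44}, {72, 73} × {43}, {72, 73} × {44}, {73} × {42, 43}, {73} × {43, 44}, {73} × {42, 43, 44}, {72, 73} × {42, 43}, {72, 73} × {43, 44}, {72, 73} × {42, 43, 44}}; |τ_{X×Y}| = 18.

Enumerate products U × V with U ∈ τ_X, V ∈ τ_Y (deduplicated):
  ∅ × ∅ = {} (∅)
  {73} × {43} = {(73,43)}
  {73} × {44} = {(73,44)}
  {72, 73} × {43} = {(72,43), (73,43)}
  {72, 73} × {44} = {(72,44), (73,44)}
  {73} × {42, 43} = {(73,42), (73,43)}
  {73} × {43, 44} = {(73,43), (73,44)}
  {73} × {42, 43, 44} = {(73,42), (73,43), (73,44)}
  {72, 73} × {42, 43} = {(72,42), (72,43), (73,42), (73,43)}
  {72, 73} × {43, 44} = {(72,43), (72,44), (73,43), (73,44)}
  {72, 73} × {42, 43, 44} = {(72,42), (72,43), (72,44), (73,42), (73,43), (73,44)}
These 11 distinct sets form the basis B.
Close under arbitrary unions to get τ_{X×Y}; counting gives |τ_{X×Y}| = 18.


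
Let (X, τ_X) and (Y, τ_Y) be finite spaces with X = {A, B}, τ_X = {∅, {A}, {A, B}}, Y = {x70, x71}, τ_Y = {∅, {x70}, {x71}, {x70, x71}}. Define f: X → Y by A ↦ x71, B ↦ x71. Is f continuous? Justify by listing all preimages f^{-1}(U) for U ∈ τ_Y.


f IS continuous.

Compute f^{-1}(U) for each U ∈ τ_Y:
  U = ∅: f^{-1}(U) = ∅ ∈ τ_X ✓.
  U = {x70}: f^{-1}(U) = ∅ ∈ τ_X ✓.
  U = {x71}: f^{-1}(U) = {A, B} ∈ τ_X ✓.
  U = {x70, x71}: f^{-1}(U) = {A, B} ∈ τ_X ✓.
Every preimage lies in τ_X, so f IS continuous.


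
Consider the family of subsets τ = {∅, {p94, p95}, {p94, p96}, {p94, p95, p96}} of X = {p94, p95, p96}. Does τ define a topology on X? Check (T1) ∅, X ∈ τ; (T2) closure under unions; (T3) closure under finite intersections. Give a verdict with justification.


τ is NOT a topology on X.

Axiom (T1): ∅ ∈ τ? Yes; X ∈ τ? Yes.
Axiom (T2/T3): check pairwise unions and intersections of members of τ.
Counterexample for (T3): {p94, p95} ∩ {p94, p96} = {p94} ∉ τ. Therefore τ is NOT a topology.


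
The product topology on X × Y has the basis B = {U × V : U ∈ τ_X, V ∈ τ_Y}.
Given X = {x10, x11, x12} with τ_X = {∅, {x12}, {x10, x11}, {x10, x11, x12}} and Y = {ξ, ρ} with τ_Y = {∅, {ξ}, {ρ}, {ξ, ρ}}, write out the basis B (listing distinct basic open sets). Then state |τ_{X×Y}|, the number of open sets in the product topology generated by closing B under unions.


Basis B = {∅ × ∅, {x12} × {ξ}, {x12} × {ρ}, {x10, x11} × {ξ}, {x10, x11} × {ρ}, {x12} × {ξ, ρ}, {x10, x11, x12} × {ξ}, {x10, x11, x12} × {ρ}, {x10, x11} × {ξ, ρ}, {x10, x11, x12} × {ξ, ρ}}; |τ_{X×Y}| = 16.

Enumerate products U × V with U ∈ τ_X, V ∈ τ_Y (deduplicated):
  ∅ × ∅ = {} (∅)
  {x12} × {ξ} = {(x12,ξ)}
  {x12} × {ρ} = {(x12,ρ)}
  {x10, x11} × {ξ} = {(x10,ξ), (x11,ξ)}
  {x10, x11} × {ρ} = {(x10,ρ), (x11,ρ)}
  {x12} × {ξ, ρ} = {(x12,ξ), (x12,ρ)}
  {x10, x11, x12} × {ξ} = {(x10,ξ), (x11,ξ), (x12,ξ)}
  {x10, x11, x12} × {ρ} = {(x10,ρ), (x11,ρ), (x12,ρ)}
  {x10, x11} × {ξ, ρ} = {(x10,ξ), (x10,ρ), (x11,ξ), (x11,ρ)}
  {x10, x11, x12} × {ξ, ρ} = {(x10,ξ), (x10,ρ), (x11,ξ), (x11,ρ), (x12,ξ), (x12,ρ)}
These 10 distinct sets form the basis B.
Close under arbitrary unions to get τ_{X×Y}; counting gives |τ_{X×Y}| = 16.


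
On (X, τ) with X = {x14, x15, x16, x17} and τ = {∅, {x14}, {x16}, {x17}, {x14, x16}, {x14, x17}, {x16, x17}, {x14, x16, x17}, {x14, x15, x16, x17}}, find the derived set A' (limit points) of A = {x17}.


A' = {x15}

For each x ∈ X, list the open sets U ∈ τ with x ∈ U, then check whether U ∩ (A ∖ {x}) ≠ ∅ for every such U.
  x = x14: open {x14} ∋ x has {x14} ∩ (A ∖ {x14}) = ∅, so x is NOT a limit point.
  x = x15: opens ∋ x are {x14, x15, x16, x17}; each meets A ∖ {x15}, so x IS a limit point.
  x = x16: open {x16} ∋ x has {x16} ∩ (A ∖ {x16}) = ∅, so x is NOT a limit point.
  x = x17: open {x17} ∋ x has {x17} ∩ (A ∖ {x17}) = ∅, so x is NOT a limit point.
Collecting: A' = {x15}.


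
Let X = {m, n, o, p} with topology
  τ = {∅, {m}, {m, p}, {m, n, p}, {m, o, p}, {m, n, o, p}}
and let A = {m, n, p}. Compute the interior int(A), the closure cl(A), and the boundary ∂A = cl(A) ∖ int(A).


int(A) = {m, n, p}, cl(A) = {m, n, o, p}, ∂A = {o}.

Closed sets in (X, τ) are complements of opens:
  closed(X, τ) = {∅, {n}, {o}, {n, o}, {n, o, p}, {m, n, o, p}}.
int(A) = ⋃ {U ∈ τ : U ⊆ A}. Opens contained in A: ∅, {m}, {m, p}, {m, n, p}.
Taking the union of these: int(A) = {m, n, p}.
cl(A) = ⋂ {C closed : A ⊆ C}. Closed sets containing A: {m, n, o, p}.
Intersecting these: cl(A) = {m, n, o, p}.
∂A = cl(A) ∖ int(A) = {m, n, o, p} ∖ {m, n, p} = {o}.


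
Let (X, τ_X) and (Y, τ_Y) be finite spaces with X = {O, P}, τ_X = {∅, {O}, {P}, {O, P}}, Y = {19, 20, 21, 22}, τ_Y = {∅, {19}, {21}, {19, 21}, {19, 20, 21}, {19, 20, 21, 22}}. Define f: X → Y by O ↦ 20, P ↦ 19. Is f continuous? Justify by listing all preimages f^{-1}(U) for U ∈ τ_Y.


f IS continuous.

Compute f^{-1}(U) for each U ∈ τ_Y:
  U = ∅: f^{-1}(U) = ∅ ∈ τ_X ✓.
  U = {19}: f^{-1}(U) = {P} ∈ τ_X ✓.
  U = {21}: f^{-1}(U) = ∅ ∈ τ_X ✓.
  U = {19, 21}: f^{-1}(U) = {P} ∈ τ_X ✓.
  U = {19, 20, 21}: f^{-1}(U) = {O, P} ∈ τ_X ✓.
  U = {19, 20, 21, 22}: f^{-1}(U) = {O, P} ∈ τ_X ✓.
Every preimage lies in τ_X, so f IS continuous.


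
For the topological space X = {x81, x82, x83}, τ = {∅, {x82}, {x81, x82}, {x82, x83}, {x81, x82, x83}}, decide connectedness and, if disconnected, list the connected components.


(X, τ) is connected.

Find clopen sets (U ∈ τ with X ∖ U ∈ τ):
  U = ∅, X ∖ U = {x81, x82, x83} — both open, so U is clopen.
  U = {x81, x82, x83}, X ∖ U = ∅ — both open, so U is clopen.
Only trivial clopens (∅ and X) exist, so (X, τ) is connected.
Compute connected components by grouping points that agree on all clopens:
  component: {x81, x82, x83}


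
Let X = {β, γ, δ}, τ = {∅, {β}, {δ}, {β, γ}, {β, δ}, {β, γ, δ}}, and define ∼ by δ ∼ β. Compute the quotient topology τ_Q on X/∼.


X/∼ = {[β=δ], [γ]}; |τ_Q| = 3.

Equivalence classes: [β=δ], [γ].
Quotient map π: X → X/∼ sends β ↦ [β=δ], γ ↦ [γ], δ ↦ [β=δ].
For each subset V ⊆ X/∼, compute π^{-1}(V) ⊆ X and check whether π^{-1}(V) ∈ τ. V is open in τ_Q iff π^{-1}(V) ∈ τ.
  V = {}: π^{-1}(V) = ∅ ∈ τ ✓.
  V = {[β=δ]}: π^{-1}(V) = {β, δ} ∈ τ ✓.
  V = {[γ]}: π^{-1}(V) = {γ} ∉ τ ✗.
  V = {[β=δ], [γ]}: π^{-1}(V) = {β, γ, δ} ∈ τ ✓.
Open sets in the quotient: τ_Q = {{}, {[β=δ]}, {[β=δ], [γ]}} (3 elements).


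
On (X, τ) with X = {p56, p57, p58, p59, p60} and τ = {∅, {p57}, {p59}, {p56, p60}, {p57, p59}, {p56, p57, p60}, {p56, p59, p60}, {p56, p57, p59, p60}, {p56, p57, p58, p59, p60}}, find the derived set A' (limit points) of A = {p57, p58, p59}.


A' = {p58}

For each x ∈ X, list the open sets U ∈ τ with x ∈ U, then check whether U ∩ (A ∖ {x}) ≠ ∅ for every such U.
  x = p56: open {p56, p60} ∋ x has {p56, p60} ∩ (A ∖ {p56}) = ∅, so x is NOT a limit point.
  x = p57: open {p57} ∋ x has {p57} ∩ (A ∖ {p57}) = ∅, so x is NOT a limit point.
  x = p58: opens ∋ x are {p56, p57, p58, p59, p60}; each meets A ∖ {p58}, so x IS a limit point.
  x = p59: open {p59} ∋ x has {p59} ∩ (A ∖ {p59}) = ∅, so x is NOT a limit point.
  x = p60: open {p56, p60} ∋ x has {p56, p60} ∩ (A ∖ {p60}) = ∅, so x is NOT a limit point.
Collecting: A' = {p58}.


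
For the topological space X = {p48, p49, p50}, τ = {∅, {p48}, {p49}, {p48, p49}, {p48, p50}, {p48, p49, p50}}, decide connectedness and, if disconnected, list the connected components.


(X, τ) is disconnected; components = [{p49}, {p48, p50}].

Find clopen sets (U ∈ τ with X ∖ U ∈ τ):
  U = ∅, X ∖ U = {p48, p49, p50} — both open, so U is clopen.
  U = {p49}, X ∖ U = {p48, p50} — both open, so U is clopen.
  U = {p48, p50}, X ∖ U = {p49} — both open, so U is clopen.
  U = {p48, p49, p50}, X ∖ U = ∅ — both open, so U is clopen.
Nontrivial clopen(s) exist: e.g. {p48, p50}. So (X, τ) is disconnected.
Compute connected components by grouping points that agree on all clopens:
  component: {p49}
  component: {p48, p50}


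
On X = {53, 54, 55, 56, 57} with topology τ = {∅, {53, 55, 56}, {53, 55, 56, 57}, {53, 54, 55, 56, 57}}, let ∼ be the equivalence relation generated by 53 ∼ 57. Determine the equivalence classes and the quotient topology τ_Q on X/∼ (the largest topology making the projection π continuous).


X/∼ = {[53=57], [54], [55], [56]}; |τ_Q| = 3.

Equivalence classes: [53=57], [54], [55], [56].
Quotient map π: X → X/∼ sends 53 ↦ [53=57], 54 ↦ [54], 55 ↦ [55], 56 ↦ [56], 57 ↦ [53=57].
For each subset V ⊆ X/∼, compute π^{-1}(V) ⊆ X and check whether π^{-1}(V) ∈ τ. V is open in τ_Q iff π^{-1}(V) ∈ τ.
  V = {}: π^{-1}(V) = ∅ ∈ τ ✓.
  V = {[53=57]}: π^{-1}(V) = {53, 57} ∉ τ ✗.
  V = {[54]}: π^{-1}(V) = {54} ∉ τ ✗.
  V = {[53=57], [54]}: π^{-1}(V) = {53, 54, 57} ∉ τ ✗.
  V = {[55]}: π^{-1}(V) = {55} ∉ τ ✗.
  V = {[53=57], [55]}: π^{-1}(V) = {53, 55, 57} ∉ τ ✗.
  V = {[54], [55]}: π^{-1}(V) = {54, 55} ∉ τ ✗.
  V = {[53=57], [54], [55]}: π^{-1}(V) = {53, 54, 55, 57} ∉ τ ✗.
  V = {[56]}: π^{-1}(V) = {56} ∉ τ ✗.
  V = {[53=57], [56]}: π^{-1}(V) = {53, 56, 57} ∉ τ ✗.
  V = {[54], [56]}: π^{-1}(V) = {54, 56} ∉ τ ✗.
  V = {[53=57], [54], [56]}: π^{-1}(V) = {53, 54, 56, 57} ∉ τ ✗.
  V = {[55], [56]}: π^{-1}(V) = {55, 56} ∉ τ ✗.
  V = {[53=57], [55], [56]}: π^{-1}(V) = {53, 55, 56, 57} ∈ τ ✓.
  V = {[54], [55], [56]}: π^{-1}(V) = {54, 55, 56} ∉ τ ✗.
  V = {[53=57], [54], [55], [56]}: π^{-1}(V) = {53, 54, 55, 56, 57} ∈ τ ✓.
Open sets in the quotient: τ_Q = {{}, {[53=57], [55], [56]}, {[53=57], [54], [55], [56]}} (3 elements).


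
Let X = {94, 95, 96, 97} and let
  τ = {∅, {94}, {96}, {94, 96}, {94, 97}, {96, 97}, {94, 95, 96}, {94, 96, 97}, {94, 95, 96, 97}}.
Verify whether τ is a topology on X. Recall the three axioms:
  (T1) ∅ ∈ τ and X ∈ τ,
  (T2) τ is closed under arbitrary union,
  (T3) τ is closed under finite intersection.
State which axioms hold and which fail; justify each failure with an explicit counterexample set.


τ is NOT a topology on X.

Axiom (T1): ∅ ∈ τ? Yes; X ∈ τ? Yes.
Axiom (T2/T3): check pairwise unions and intersections of members of τ.
Counterexample for (T3): {94, 97} ∩ {96, 97} = {97} ∉ τ. Therefore τ is NOT a topology.


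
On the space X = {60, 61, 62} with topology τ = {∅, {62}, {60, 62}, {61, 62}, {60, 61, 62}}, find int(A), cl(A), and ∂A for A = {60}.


int(A) = ∅, cl(A) = {60}, ∂A = {60}.

Closed sets in (X, τ) are complements of opens:
  closed(X, τ) = {∅, {60}, {61}, {60, 61}, {60, 61, 62}}.
int(A) = ⋃ {U ∈ τ : U ⊆ A}. Opens contained in A: ∅.
Taking the union of these: int(A) = ∅.
cl(A) = ⋂ {C closed : A ⊆ C}. Closed sets containing A: {60}, {60, 61}, {60, 61, 62}.
Intersecting these: cl(A) = {60}.
∂A = cl(A) ∖ int(A) = {60} ∖ ∅ = {60}.


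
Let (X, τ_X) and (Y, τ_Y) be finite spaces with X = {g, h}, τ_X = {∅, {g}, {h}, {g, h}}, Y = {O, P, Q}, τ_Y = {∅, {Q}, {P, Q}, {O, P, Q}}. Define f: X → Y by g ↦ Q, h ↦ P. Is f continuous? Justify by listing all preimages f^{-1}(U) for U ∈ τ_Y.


f IS continuous.

Compute f^{-1}(U) for each U ∈ τ_Y:
  U = ∅: f^{-1}(U) = ∅ ∈ τ_X ✓.
  U = {Q}: f^{-1}(U) = {g} ∈ τ_X ✓.
  U = {P, Q}: f^{-1}(U) = {g, h} ∈ τ_X ✓.
  U = {O, P, Q}: f^{-1}(U) = {g, h} ∈ τ_X ✓.
Every preimage lies in τ_X, so f IS continuous.


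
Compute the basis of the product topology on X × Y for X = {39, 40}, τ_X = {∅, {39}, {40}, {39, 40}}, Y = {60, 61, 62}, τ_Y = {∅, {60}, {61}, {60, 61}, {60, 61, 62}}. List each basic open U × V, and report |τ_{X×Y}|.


Basis B = {∅ × ∅, {39} × {60}, {39} × {61}, {40} × {60}, {40} × {61}, {39} × {60, 61}, {39, 40} × {60}, {39, 40} × {61}, {40} × {60, 61}, {39} × {60, 61, 62}, {40} × {60, 61, 62}, {39, 40} × {60, 61}, {39, 40} × {60, 61, 62}}; |τ_{X×Y}| = 25.

Enumerate products U × V with U ∈ τ_X, V ∈ τ_Y (deduplicated):
  ∅ × ∅ = {} (∅)
  {39} × {60} = {(39,60)}
  {39} × {61} = {(39,61)}
  {40} × {60} = {(40,60)}
  {40} × {61} = {(40,61)}
  {39} × {60, 61} = {(39,60), (39,61)}
  {39, 40} × {60} = {(39,60), (40,60)}
  {39, 40} × {61} = {(39,61), (40,61)}
  {40} × {60, 61} = {(40,60), (40,61)}
  {39} × {60, 61, 62} = {(39,60), (39,61), (39,62)}
  {40} × {60, 61, 62} = {(40,60), (40,61), (40,62)}
  {39, 40} × {60, 61} = {(39,60), (39,61), (40,60), (40,61)}
  {39, 40} × {60, 61, 62} = {(39,60), (39,61), (39,62), (40,60), (40,61), (40,62)}
These 13 distinct sets form the basis B.
Close under arbitrary unions to get τ_{X×Y}; counting gives |τ_{X×Y}| = 25.


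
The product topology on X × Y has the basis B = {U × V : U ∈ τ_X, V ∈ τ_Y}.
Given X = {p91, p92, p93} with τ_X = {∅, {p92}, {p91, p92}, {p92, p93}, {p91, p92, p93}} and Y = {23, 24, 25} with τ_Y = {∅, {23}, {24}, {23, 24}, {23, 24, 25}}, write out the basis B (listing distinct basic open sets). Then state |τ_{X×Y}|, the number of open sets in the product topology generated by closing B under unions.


Basis B = {∅ × ∅, {p92} × {23}, {p92} × {24}, {p91, p92} × {23}, {p91, p92} × {24}, {p92} × {23, 24}, {p92, p93} × {23}, {p92, p93} × {24}, {p91, p92, p93} × {23}, {p91, p92, p93} × {24}, {p92} × {23, 24, 25}, {p91, p92} × {23, 24}, {p92, p93} × {23, 24}, {p91, p92} × {23, 24, 25}, {p91, p92, p93} × {23, 24}, {p92, p93} × {23, 24, 25}, {p91, p92, p93} × {23, 24, 25}}; |τ_{X×Y}| = 50.

Enumerate products U × V with U ∈ τ_X, V ∈ τ_Y (deduplicated):
  ∅ × ∅ = {} (∅)
  {p92} × {23} = {(p92,23)}
  {p92} × {24} = {(p92,24)}
  {p91, p92} × {23} = {(p91,23), (p92,23)}
  {p91, p92} × {24} = {(p91,24), (p92,24)}
  {p92} × {23, 24} = {(p92,23), (p92,24)}
  {p92, p93} × {23} = {(p92,23), (p93,23)}
  {p92, p93} × {24} = {(p92,24), (p93,24)}
  {p91, p92, p93} × {23} = {(p91,23), (p92,23), (p93,23)}
  {p91, p92, p93} × {24} = {(p91,24), (p92,24), (p93,24)}
  {p92} × {23, 24, 25} = {(p92,23), (p92,24), (p92,25)}
  {p91, p92} × {23, 24} = {(p91,23), (p91,24), (p92,23), (p92,24)}
  {p92, p93} × {23, 24} = {(p92,23), (p92,24), (p93,23), (p93,24)}
  {p91, p92} × {23, 24, 25} = {(p91,23), (p91,24), (p91,25), (p92,23), (p92,24), (p92,25)}
  {p91, p92, p93} × {23, 24} = {(p91,23), (p91,24), (p92,23), (p92,24), (p93,23), (p93,24)}
  {p92, p93} × {23, 24, 25} = {(p92,23), (p92,24), (p92,25), (p93,23), (p93,24), (p93,25)}
  {p91, p92, p93} × {23, 24, 25} = {(p91,23), (p91,24), (p91,25), (p92,23), (p92,24), (p92,25), (p93,23), (p93,24), (p93,25)}
These 17 distinct sets form the basis B.
Close under arbitrary unions to get τ_{X×Y}; counting gives |τ_{X×Y}| = 50.


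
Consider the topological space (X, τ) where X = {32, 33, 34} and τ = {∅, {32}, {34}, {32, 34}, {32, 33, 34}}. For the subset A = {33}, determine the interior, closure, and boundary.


int(A) = ∅, cl(A) = {33}, ∂A = {33}.

Closed sets in (X, τ) are complements of opens:
  closed(X, τ) = {∅, {33}, {32, 33}, {33, 34}, {32, 33, 34}}.
int(A) = ⋃ {U ∈ τ : U ⊆ A}. Opens contained in A: ∅.
Taking the union of these: int(A) = ∅.
cl(A) = ⋂ {C closed : A ⊆ C}. Closed sets containing A: {33}, {32, 33}, {33, 34}, {32, 33, 34}.
Intersecting these: cl(A) = {33}.
∂A = cl(A) ∖ int(A) = {33} ∖ ∅ = {33}.


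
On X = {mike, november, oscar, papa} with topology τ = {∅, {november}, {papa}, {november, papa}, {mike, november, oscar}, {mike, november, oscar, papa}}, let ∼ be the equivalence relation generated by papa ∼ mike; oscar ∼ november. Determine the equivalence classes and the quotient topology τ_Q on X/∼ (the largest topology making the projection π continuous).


X/∼ = {[mike=papa], [november=oscar]}; |τ_Q| = 2.

Equivalence classes: [mike=papa], [november=oscar].
Quotient map π: X → X/∼ sends mike ↦ [mike=papa], november ↦ [november=oscar], oscar ↦ [november=oscar], papa ↦ [mike=papa].
For each subset V ⊆ X/∼, compute π^{-1}(V) ⊆ X and check whether π^{-1}(V) ∈ τ. V is open in τ_Q iff π^{-1}(V) ∈ τ.
  V = {}: π^{-1}(V) = ∅ ∈ τ ✓.
  V = {[mike=papa]}: π^{-1}(V) = {mike, papa} ∉ τ ✗.
  V = {[november=oscar]}: π^{-1}(V) = {november, oscar} ∉ τ ✗.
  V = {[mike=papa], [november=oscar]}: π^{-1}(V) = {mike, november, oscar, papa} ∈ τ ✓.
Open sets in the quotient: τ_Q = {{}, {[mike=papa], [november=oscar]}} (2 elements).


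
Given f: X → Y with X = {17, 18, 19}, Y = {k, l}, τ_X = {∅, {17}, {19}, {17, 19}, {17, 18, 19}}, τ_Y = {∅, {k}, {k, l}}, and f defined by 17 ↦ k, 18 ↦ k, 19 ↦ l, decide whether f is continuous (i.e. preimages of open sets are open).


f is NOT continuous.

Compute f^{-1}(U) for each U ∈ τ_Y:
  U = ∅: f^{-1}(U) = ∅ ∈ τ_X ✓.
  U = {k}: f^{-1}(U) = {17, 18} ∉ τ_X ✗.
  U = {k, l}: f^{-1}(U) = {17, 18, 19} ∈ τ_X ✓.
Found U = {k} with f^{-1}(U) = {17, 18} not in τ_X. Therefore f is NOT continuous.


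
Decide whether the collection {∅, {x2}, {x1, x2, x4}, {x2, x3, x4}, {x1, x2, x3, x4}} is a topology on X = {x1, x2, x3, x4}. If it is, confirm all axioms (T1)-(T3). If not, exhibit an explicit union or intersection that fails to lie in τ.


τ is NOT a topology on X.

Axiom (T1): ∅ ∈ τ? Yes; X ∈ τ? Yes.
Axiom (T2/T3): check pairwise unions and intersections of members of τ.
Counterexample for (T3): {x1, x2, x4} ∩ {x2, x3, x4} = {x2, x4} ∉ τ. Therefore τ is NOT a topology.


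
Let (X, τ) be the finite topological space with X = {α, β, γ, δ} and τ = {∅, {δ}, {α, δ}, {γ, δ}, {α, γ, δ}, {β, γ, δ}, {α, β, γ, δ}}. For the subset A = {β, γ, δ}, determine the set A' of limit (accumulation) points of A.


A' = {α, β, γ}

For each x ∈ X, list the open sets U ∈ τ with x ∈ U, then check whether U ∩ (A ∖ {x}) ≠ ∅ for every such U.
  x = α: opens ∋ x are {α, δ}, {α, γ, δ}, {α, β, γ, δ}; each meets A ∖ {α}, so x IS a limit point.
  x = β: opens ∋ x are {β, γ, δ}, {α, β, γ, δ}; each meets A ∖ {β}, so x IS a limit point.
  x = γ: opens ∋ x are {γ, δ}, {α, γ, δ}, {β, γ, δ}, {α, β, γ, δ}; each meets A ∖ {γ}, so x IS a limit point.
  x = δ: open {δ} ∋ x has {δ} ∩ (A ∖ {δ}) = ∅, so x is NOT a limit point.
Collecting: A' = {α, β, γ}.


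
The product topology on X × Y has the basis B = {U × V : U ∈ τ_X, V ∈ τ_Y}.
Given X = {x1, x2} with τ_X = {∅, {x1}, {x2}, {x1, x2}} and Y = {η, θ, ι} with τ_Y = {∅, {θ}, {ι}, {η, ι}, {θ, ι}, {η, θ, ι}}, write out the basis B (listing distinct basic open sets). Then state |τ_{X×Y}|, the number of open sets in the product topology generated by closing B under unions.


Basis B = {∅ × ∅, {x1} × {θ}, {x1} × {ι}, {x2} × {θ}, {x2} × {ι}, {x1} × {η, ι}, {x1} × {θ, ι}, {x1, x2} × {θ}, {x1, x2} × {ι}, {x2} × {η, ι}, {x2} × {θ, ι}, {x1} × {η, θ, ι}, {x2} × {η, θ, ι}, {x1, x2} × {η, ι}, {x1, x2} × {θ, ι}, {x1, x2} × {η, θ, ι}}; |τ_{X×Y}| = 36.

Enumerate products U × V with U ∈ τ_X, V ∈ τ_Y (deduplicated):
  ∅ × ∅ = {} (∅)
  {x1} × {θ} = {(x1,θ)}
  {x1} × {ι} = {(x1,ι)}
  {x2} × {θ} = {(x2,θ)}
  {x2} × {ι} = {(x2,ι)}
  {x1} × {η, ι} = {(x1,η), (x1,ι)}
  {x1} × {θ, ι} = {(x1,θ), (x1,ι)}
  {x1, x2} × {θ} = {(x1,θ), (x2,θ)}
  {x1, x2} × {ι} = {(x1,ι), (x2,ι)}
  {x2} × {η, ι} = {(x2,η), (x2,ι)}
  {x2} × {θ, ι} = {(x2,θ), (x2,ι)}
  {x1} × {η, θ, ι} = {(x1,η), (x1,θ), (x1,ι)}
  {x2} × {η, θ, ι} = {(x2,η), (x2,θ), (x2,ι)}
  {x1, x2} × {η, ι} = {(x1,η), (x1,ι), (x2,η), (x2,ι)}
  {x1, x2} × {θ, ι} = {(x1,θ), (x1,ι), (x2,θ), (x2,ι)}
  {x1, x2} × {η, θ, ι} = {(x1,η), (x1,θ), (x1,ι), (x2,η), (x2,θ), (x2,ι)}
These 16 distinct sets form the basis B.
Close under arbitrary unions to get τ_{X×Y}; counting gives |τ_{X×Y}| = 36.


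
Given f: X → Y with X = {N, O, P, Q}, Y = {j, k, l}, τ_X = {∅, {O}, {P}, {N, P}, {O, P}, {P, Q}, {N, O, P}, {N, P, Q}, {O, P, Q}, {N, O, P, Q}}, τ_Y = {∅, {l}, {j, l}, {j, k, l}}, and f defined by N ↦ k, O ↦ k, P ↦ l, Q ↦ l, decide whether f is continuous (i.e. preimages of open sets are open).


f IS continuous.

Compute f^{-1}(U) for each U ∈ τ_Y:
  U = ∅: f^{-1}(U) = ∅ ∈ τ_X ✓.
  U = {l}: f^{-1}(U) = {P, Q} ∈ τ_X ✓.
  U = {j, l}: f^{-1}(U) = {P, Q} ∈ τ_X ✓.
  U = {j, k, l}: f^{-1}(U) = {N, O, P, Q} ∈ τ_X ✓.
Every preimage lies in τ_X, so f IS continuous.


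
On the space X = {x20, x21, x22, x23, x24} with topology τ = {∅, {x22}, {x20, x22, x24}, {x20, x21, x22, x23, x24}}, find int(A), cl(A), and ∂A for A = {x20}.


int(A) = ∅, cl(A) = {x20, x21, x23, x24}, ∂A = {x20, x21, x23, x24}.

Closed sets in (X, τ) are complements of opens:
  closed(X, τ) = {∅, {x21, x23}, {x20, x21, x23, x24}, {x20, x21, x22, x23, x24}}.
int(A) = ⋃ {U ∈ τ : U ⊆ A}. Opens contained in A: ∅.
Taking the union of these: int(A) = ∅.
cl(A) = ⋂ {C closed : A ⊆ C}. Closed sets containing A: {x20, x21, x23, x24}, {x20, x21, x22, x23, x24}.
Intersecting these: cl(A) = {x20, x21, x23, x24}.
∂A = cl(A) ∖ int(A) = {x20, x21, x23, x24} ∖ ∅ = {x20, x21, x23, x24}.


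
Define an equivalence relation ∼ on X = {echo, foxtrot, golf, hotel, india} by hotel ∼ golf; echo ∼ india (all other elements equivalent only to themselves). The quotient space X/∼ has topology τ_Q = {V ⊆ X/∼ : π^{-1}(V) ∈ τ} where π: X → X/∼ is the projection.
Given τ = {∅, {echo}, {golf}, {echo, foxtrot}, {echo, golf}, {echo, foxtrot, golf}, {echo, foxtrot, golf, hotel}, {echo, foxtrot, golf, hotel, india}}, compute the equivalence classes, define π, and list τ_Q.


X/∼ = {[echo=india], [foxtrot], [golf=hotel]}; |τ_Q| = 2.

Equivalence classes: [echo=india], [foxtrot], [golf=hotel].
Quotient map π: X → X/∼ sends echo ↦ [echo=india], foxtrot ↦ [foxtrot], golf ↦ [golf=hotel], hotel ↦ [golf=hotel], india ↦ [echo=india].
For each subset V ⊆ X/∼, compute π^{-1}(V) ⊆ X and check whether π^{-1}(V) ∈ τ. V is open in τ_Q iff π^{-1}(V) ∈ τ.
  V = {}: π^{-1}(V) = ∅ ∈ τ ✓.
  V = {[echo=india]}: π^{-1}(V) = {echo, india} ∉ τ ✗.
  V = {[foxtrot]}: π^{-1}(V) = {foxtrot} ∉ τ ✗.
  V = {[echo=india], [foxtrot]}: π^{-1}(V) = {echo, foxtrot, india} ∉ τ ✗.
  V = {[golf=hotel]}: π^{-1}(V) = {golf, hotel} ∉ τ ✗.
  V = {[echo=india], [golf=hotel]}: π^{-1}(V) = {echo, golf, hotel, india} ∉ τ ✗.
  V = {[foxtrot], [golf=hotel]}: π^{-1}(V) = {foxtrot, golf, hotel} ∉ τ ✗.
  V = {[echo=india], [foxtrot], [golf=hotel]}: π^{-1}(V) = {echo, foxtrot, golf, hotel, india} ∈ τ ✓.
Open sets in the quotient: τ_Q = {{}, {[echo=india], [foxtrot], [golf=hotel]}} (2 elements).


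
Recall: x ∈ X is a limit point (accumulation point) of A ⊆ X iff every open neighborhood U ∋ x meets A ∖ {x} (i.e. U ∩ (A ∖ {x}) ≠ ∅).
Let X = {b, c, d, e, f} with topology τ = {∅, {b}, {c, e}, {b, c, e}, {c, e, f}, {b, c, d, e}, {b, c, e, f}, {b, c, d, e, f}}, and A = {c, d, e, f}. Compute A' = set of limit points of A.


A' = {c, d, e, f}

For each x ∈ X, list the open sets U ∈ τ with x ∈ U, then check whether U ∩ (A ∖ {x}) ≠ ∅ for every such U.
  x = b: open {b} ∋ x has {b} ∩ (A ∖ {b}) = ∅, so x is NOT a limit point.
  x = c: opens ∋ x are {c, e}, {b, c, e}, {c, e, f}, {b, c, d, e}, {b, c, e, f}, {b, c, d, e, f}; each meets A ∖ {c}, so x IS a limit point.
  x = d: opens ∋ x are {b, c, d, e}, {b, c, d, e, f}; each meets A ∖ {d}, so x IS a limit point.
  x = e: opens ∋ x are {c, e}, {b, c, e}, {c, e, f}, {b, c, d, e}, {b, c, e, f}, {b, c, d, e, f}; each meets A ∖ {e}, so x IS a limit point.
  x = f: opens ∋ x are {c, e, f}, {b, c, e, f}, {b, c, d, e, f}; each meets A ∖ {f}, so x IS a limit point.
Collecting: A' = {c, d, e, f}.


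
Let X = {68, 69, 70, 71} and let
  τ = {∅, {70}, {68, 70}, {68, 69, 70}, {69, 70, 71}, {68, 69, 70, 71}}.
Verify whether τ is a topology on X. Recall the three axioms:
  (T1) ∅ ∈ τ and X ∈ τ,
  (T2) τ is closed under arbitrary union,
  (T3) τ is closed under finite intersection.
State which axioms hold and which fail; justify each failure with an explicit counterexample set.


τ is NOT a topology on X.

Axiom (T1): ∅ ∈ τ? Yes; X ∈ τ? Yes.
Axiom (T2/T3): check pairwise unions and intersections of members of τ.
Counterexample for (T3): {68, 69, 70} ∩ {69, 70, 71} = {69, 70} ∉ τ. Therefore τ is NOT a topology.


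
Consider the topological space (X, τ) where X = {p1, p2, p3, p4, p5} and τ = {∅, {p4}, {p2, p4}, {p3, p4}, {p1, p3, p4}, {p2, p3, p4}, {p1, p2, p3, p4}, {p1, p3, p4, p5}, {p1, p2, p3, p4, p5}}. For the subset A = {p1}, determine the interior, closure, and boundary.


int(A) = ∅, cl(A) = {p1, p5}, ∂A = {p1, p5}.

Closed sets in (X, τ) are complements of opens:
  closed(X, τ) = {∅, {p2}, {p5}, {p1, p5}, {p2, p5}, {p1, p2, p5}, {p1, p3, p5}, {p1, p2, p3, p5}, {p1, p2, p3, p4, p5}}.
int(A) = ⋃ {U ∈ τ : U ⊆ A}. Opens contained in A: ∅.
Taking the union of these: int(A) = ∅.
cl(A) = ⋂ {C closed : A ⊆ C}. Closed sets containing A: {p1, p5}, {p1, p2, p5}, {p1, p3, p5}, {p1, p2, p3, p5}, {p1, p2, p3, p4, p5}.
Intersecting these: cl(A) = {p1, p5}.
∂A = cl(A) ∖ int(A) = {p1, p5} ∖ ∅ = {p1, p5}.


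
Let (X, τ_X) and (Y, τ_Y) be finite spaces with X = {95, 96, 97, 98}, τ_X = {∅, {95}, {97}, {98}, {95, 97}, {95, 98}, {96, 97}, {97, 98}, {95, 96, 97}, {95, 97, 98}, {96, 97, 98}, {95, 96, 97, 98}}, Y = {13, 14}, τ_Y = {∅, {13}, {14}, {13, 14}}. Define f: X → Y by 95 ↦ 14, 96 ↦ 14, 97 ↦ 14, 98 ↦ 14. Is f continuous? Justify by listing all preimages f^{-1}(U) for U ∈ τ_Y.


f IS continuous.

Compute f^{-1}(U) for each U ∈ τ_Y:
  U = ∅: f^{-1}(U) = ∅ ∈ τ_X ✓.
  U = {13}: f^{-1}(U) = ∅ ∈ τ_X ✓.
  U = {14}: f^{-1}(U) = {95, 96, 97, 98} ∈ τ_X ✓.
  U = {13, 14}: f^{-1}(U) = {95, 96, 97, 98} ∈ τ_X ✓.
Every preimage lies in τ_X, so f IS continuous.


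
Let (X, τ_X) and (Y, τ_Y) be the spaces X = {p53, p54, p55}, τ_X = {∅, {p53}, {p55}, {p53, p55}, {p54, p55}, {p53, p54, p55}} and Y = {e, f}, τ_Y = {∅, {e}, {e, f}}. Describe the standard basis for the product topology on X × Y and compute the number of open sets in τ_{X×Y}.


Basis B = {∅ × ∅, {p53} × {e}, {p55} × {e}, {p53} × {e, f}, {p53, p55} × {e}, {p54, p55} × {e}, {p55} × {e, f}, {p53, p54, p55} × {e}, {p53, p55} × {e, f}, {p54, p55} × {e, f}, {p53, p54, p55} × {e, f}}; |τ_{X×Y}| = 18.

Enumerate products U × V with U ∈ τ_X, V ∈ τ_Y (deduplicated):
  ∅ × ∅ = {} (∅)
  {p53} × {e} = {(p53,e)}
  {p55} × {e} = {(p55,e)}
  {p53} × {e, f} = {(p53,e), (p53,f)}
  {p53, p55} × {e} = {(p53,e), (p55,e)}
  {p54, p55} × {e} = {(p54,e), (p55,e)}
  {p55} × {e, f} = {(p55,e), (p55,f)}
  {p53, p54, p55} × {e} = {(p53,e), (p54,e), (p55,e)}
  {p53, p55} × {e, f} = {(p53,e), (p53,f), (p55,e), (p55,f)}
  {p54, p55} × {e, f} = {(p54,e), (p54,f), (p55,e), (p55,f)}
  {p53, p54, p55} × {e, f} = {(p53,e), (p53,f), (p54,e), (p54,f), (p55,e), (p55,f)}
These 11 distinct sets form the basis B.
Close under arbitrary unions to get τ_{X×Y}; counting gives |τ_{X×Y}| = 18.


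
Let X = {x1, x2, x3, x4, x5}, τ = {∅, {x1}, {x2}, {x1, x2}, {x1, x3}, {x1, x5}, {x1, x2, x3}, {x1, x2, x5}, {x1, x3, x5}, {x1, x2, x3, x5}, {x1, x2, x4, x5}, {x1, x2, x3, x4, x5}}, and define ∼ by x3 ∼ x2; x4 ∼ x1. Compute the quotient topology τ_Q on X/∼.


X/∼ = {[x1=x4], [x2=x3], [x5]}; |τ_Q| = 2.

Equivalence classes: [x1=x4], [x2=x3], [x5].
Quotient map π: X → X/∼ sends x1 ↦ [x1=x4], x2 ↦ [x2=x3], x3 ↦ [x2=x3], x4 ↦ [x1=x4], x5 ↦ [x5].
For each subset V ⊆ X/∼, compute π^{-1}(V) ⊆ X and check whether π^{-1}(V) ∈ τ. V is open in τ_Q iff π^{-1}(V) ∈ τ.
  V = {}: π^{-1}(V) = ∅ ∈ τ ✓.
  V = {[x1=x4]}: π^{-1}(V) = {x1, x4} ∉ τ ✗.
  V = {[x2=x3]}: π^{-1}(V) = {x2, x3} ∉ τ ✗.
  V = {[x1=x4], [x2=x3]}: π^{-1}(V) = {x1, x2, x3, x4} ∉ τ ✗.
  V = {[x5]}: π^{-1}(V) = {x5} ∉ τ ✗.
  V = {[x1=x4], [x5]}: π^{-1}(V) = {x1, x4, x5} ∉ τ ✗.
  V = {[x2=x3], [x5]}: π^{-1}(V) = {x2, x3, x5} ∉ τ ✗.
  V = {[x1=x4], [x2=x3], [x5]}: π^{-1}(V) = {x1, x2, x3, x4, x5} ∈ τ ✓.
Open sets in the quotient: τ_Q = {{}, {[x1=x4], [x2=x3], [x5]}} (2 elements).
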